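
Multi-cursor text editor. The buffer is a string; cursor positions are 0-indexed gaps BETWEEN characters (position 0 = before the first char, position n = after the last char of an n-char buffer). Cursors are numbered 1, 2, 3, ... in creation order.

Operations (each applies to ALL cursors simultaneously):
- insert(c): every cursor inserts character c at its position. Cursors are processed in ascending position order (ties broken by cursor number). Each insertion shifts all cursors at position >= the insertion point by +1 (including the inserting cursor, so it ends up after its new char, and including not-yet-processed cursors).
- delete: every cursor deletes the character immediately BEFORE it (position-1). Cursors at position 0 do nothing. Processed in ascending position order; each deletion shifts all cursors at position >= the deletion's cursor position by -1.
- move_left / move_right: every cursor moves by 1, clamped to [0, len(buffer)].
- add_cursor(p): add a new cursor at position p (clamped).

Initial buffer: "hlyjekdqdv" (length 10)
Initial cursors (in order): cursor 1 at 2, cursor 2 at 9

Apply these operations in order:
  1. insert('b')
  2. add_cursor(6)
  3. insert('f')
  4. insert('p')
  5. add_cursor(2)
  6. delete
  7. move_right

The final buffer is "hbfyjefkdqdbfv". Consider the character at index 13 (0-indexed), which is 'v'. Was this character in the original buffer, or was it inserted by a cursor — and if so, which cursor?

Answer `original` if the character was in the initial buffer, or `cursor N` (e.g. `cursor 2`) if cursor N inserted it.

After op 1 (insert('b')): buffer="hlbyjekdqdbv" (len 12), cursors c1@3 c2@11, authorship ..1.......2.
After op 2 (add_cursor(6)): buffer="hlbyjekdqdbv" (len 12), cursors c1@3 c3@6 c2@11, authorship ..1.......2.
After op 3 (insert('f')): buffer="hlbfyjefkdqdbfv" (len 15), cursors c1@4 c3@8 c2@14, authorship ..11...3....22.
After op 4 (insert('p')): buffer="hlbfpyjefpkdqdbfpv" (len 18), cursors c1@5 c3@10 c2@17, authorship ..111...33....222.
After op 5 (add_cursor(2)): buffer="hlbfpyjefpkdqdbfpv" (len 18), cursors c4@2 c1@5 c3@10 c2@17, authorship ..111...33....222.
After op 6 (delete): buffer="hbfyjefkdqdbfv" (len 14), cursors c4@1 c1@3 c3@7 c2@13, authorship .11...3....22.
After op 7 (move_right): buffer="hbfyjefkdqdbfv" (len 14), cursors c4@2 c1@4 c3@8 c2@14, authorship .11...3....22.
Authorship (.=original, N=cursor N): . 1 1 . . . 3 . . . . 2 2 .
Index 13: author = original

Answer: original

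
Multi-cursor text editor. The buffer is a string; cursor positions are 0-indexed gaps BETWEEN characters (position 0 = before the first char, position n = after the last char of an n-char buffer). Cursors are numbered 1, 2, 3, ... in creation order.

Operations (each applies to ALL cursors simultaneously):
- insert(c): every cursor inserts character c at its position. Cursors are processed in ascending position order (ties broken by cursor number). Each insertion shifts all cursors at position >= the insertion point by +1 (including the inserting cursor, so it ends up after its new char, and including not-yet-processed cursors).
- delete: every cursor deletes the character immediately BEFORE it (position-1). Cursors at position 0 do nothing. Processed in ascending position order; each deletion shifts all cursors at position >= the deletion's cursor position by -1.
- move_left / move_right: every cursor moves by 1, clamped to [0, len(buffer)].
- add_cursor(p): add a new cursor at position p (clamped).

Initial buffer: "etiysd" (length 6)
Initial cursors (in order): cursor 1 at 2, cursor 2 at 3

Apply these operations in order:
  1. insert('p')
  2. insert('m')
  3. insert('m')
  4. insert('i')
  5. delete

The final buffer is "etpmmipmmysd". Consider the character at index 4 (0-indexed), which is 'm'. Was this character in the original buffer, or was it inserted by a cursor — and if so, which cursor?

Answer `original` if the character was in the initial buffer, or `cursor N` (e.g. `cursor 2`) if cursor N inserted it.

Answer: cursor 1

Derivation:
After op 1 (insert('p')): buffer="etpipysd" (len 8), cursors c1@3 c2@5, authorship ..1.2...
After op 2 (insert('m')): buffer="etpmipmysd" (len 10), cursors c1@4 c2@7, authorship ..11.22...
After op 3 (insert('m')): buffer="etpmmipmmysd" (len 12), cursors c1@5 c2@9, authorship ..111.222...
After op 4 (insert('i')): buffer="etpmmiipmmiysd" (len 14), cursors c1@6 c2@11, authorship ..1111.2222...
After op 5 (delete): buffer="etpmmipmmysd" (len 12), cursors c1@5 c2@9, authorship ..111.222...
Authorship (.=original, N=cursor N): . . 1 1 1 . 2 2 2 . . .
Index 4: author = 1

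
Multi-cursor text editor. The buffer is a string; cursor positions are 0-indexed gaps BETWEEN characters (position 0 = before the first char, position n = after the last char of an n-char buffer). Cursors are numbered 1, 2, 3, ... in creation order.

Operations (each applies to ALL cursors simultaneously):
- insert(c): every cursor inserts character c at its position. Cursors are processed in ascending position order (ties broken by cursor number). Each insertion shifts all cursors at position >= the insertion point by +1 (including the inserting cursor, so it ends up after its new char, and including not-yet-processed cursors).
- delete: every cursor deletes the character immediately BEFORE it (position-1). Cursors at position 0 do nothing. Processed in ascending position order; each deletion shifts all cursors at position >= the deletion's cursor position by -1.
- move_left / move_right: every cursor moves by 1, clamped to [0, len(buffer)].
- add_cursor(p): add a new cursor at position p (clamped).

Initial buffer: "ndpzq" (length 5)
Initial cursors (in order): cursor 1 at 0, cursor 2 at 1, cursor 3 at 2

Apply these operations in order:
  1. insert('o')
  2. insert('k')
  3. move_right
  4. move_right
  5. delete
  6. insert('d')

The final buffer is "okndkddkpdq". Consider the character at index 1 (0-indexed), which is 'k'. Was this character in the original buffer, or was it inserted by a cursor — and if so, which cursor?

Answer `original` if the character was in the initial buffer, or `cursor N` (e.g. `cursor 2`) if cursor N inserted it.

Answer: cursor 1

Derivation:
After op 1 (insert('o')): buffer="onodopzq" (len 8), cursors c1@1 c2@3 c3@5, authorship 1.2.3...
After op 2 (insert('k')): buffer="oknokdokpzq" (len 11), cursors c1@2 c2@5 c3@8, authorship 11.22.33...
After op 3 (move_right): buffer="oknokdokpzq" (len 11), cursors c1@3 c2@6 c3@9, authorship 11.22.33...
After op 4 (move_right): buffer="oknokdokpzq" (len 11), cursors c1@4 c2@7 c3@10, authorship 11.22.33...
After op 5 (delete): buffer="oknkdkpq" (len 8), cursors c1@3 c2@5 c3@7, authorship 11.2.3..
After op 6 (insert('d')): buffer="okndkddkpdq" (len 11), cursors c1@4 c2@7 c3@10, authorship 11.12.23.3.
Authorship (.=original, N=cursor N): 1 1 . 1 2 . 2 3 . 3 .
Index 1: author = 1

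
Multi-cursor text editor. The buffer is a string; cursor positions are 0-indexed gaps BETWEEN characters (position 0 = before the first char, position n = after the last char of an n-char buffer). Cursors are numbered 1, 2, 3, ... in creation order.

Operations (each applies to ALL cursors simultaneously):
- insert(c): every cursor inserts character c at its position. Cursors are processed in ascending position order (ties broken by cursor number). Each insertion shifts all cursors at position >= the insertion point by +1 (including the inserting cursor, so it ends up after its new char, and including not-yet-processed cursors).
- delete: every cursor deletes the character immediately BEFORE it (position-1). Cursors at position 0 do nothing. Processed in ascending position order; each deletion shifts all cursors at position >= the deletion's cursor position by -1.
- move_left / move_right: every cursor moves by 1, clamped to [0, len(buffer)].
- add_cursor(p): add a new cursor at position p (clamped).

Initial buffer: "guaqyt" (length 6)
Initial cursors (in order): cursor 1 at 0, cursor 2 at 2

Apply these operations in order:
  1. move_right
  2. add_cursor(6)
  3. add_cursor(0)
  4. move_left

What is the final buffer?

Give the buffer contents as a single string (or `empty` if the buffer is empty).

Answer: guaqyt

Derivation:
After op 1 (move_right): buffer="guaqyt" (len 6), cursors c1@1 c2@3, authorship ......
After op 2 (add_cursor(6)): buffer="guaqyt" (len 6), cursors c1@1 c2@3 c3@6, authorship ......
After op 3 (add_cursor(0)): buffer="guaqyt" (len 6), cursors c4@0 c1@1 c2@3 c3@6, authorship ......
After op 4 (move_left): buffer="guaqyt" (len 6), cursors c1@0 c4@0 c2@2 c3@5, authorship ......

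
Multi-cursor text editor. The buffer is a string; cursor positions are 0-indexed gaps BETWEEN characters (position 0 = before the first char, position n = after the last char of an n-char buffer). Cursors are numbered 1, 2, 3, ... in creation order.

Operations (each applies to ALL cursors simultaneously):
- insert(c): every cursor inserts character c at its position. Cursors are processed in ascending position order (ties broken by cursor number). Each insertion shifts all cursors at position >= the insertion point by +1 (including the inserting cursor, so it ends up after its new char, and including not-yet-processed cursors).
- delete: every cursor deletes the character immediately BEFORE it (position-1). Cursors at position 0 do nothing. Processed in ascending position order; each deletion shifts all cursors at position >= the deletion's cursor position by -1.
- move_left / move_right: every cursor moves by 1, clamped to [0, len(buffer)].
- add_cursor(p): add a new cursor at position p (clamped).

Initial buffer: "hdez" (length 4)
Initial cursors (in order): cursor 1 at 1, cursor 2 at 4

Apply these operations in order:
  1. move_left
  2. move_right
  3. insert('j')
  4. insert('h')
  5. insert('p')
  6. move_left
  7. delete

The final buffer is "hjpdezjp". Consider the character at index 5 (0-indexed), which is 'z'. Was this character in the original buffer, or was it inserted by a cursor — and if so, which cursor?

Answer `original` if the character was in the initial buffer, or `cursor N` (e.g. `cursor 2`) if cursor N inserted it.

After op 1 (move_left): buffer="hdez" (len 4), cursors c1@0 c2@3, authorship ....
After op 2 (move_right): buffer="hdez" (len 4), cursors c1@1 c2@4, authorship ....
After op 3 (insert('j')): buffer="hjdezj" (len 6), cursors c1@2 c2@6, authorship .1...2
After op 4 (insert('h')): buffer="hjhdezjh" (len 8), cursors c1@3 c2@8, authorship .11...22
After op 5 (insert('p')): buffer="hjhpdezjhp" (len 10), cursors c1@4 c2@10, authorship .111...222
After op 6 (move_left): buffer="hjhpdezjhp" (len 10), cursors c1@3 c2@9, authorship .111...222
After op 7 (delete): buffer="hjpdezjp" (len 8), cursors c1@2 c2@7, authorship .11...22
Authorship (.=original, N=cursor N): . 1 1 . . . 2 2
Index 5: author = original

Answer: original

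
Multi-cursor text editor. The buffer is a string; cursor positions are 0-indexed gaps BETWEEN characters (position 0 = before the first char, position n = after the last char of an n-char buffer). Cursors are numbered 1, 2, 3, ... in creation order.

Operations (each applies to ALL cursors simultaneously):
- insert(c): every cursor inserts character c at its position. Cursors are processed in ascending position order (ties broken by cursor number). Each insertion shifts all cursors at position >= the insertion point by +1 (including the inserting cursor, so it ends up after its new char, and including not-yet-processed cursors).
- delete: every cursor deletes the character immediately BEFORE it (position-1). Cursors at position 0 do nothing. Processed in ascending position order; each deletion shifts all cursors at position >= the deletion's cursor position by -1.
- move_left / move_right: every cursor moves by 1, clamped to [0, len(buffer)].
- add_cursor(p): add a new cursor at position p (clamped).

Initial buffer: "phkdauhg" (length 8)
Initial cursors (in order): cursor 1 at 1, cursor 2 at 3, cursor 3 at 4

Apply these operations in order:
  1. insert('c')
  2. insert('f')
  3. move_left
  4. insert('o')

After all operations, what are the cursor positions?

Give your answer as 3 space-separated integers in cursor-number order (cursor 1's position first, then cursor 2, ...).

After op 1 (insert('c')): buffer="pchkcdcauhg" (len 11), cursors c1@2 c2@5 c3@7, authorship .1..2.3....
After op 2 (insert('f')): buffer="pcfhkcfdcfauhg" (len 14), cursors c1@3 c2@7 c3@10, authorship .11..22.33....
After op 3 (move_left): buffer="pcfhkcfdcfauhg" (len 14), cursors c1@2 c2@6 c3@9, authorship .11..22.33....
After op 4 (insert('o')): buffer="pcofhkcofdcofauhg" (len 17), cursors c1@3 c2@8 c3@12, authorship .111..222.333....

Answer: 3 8 12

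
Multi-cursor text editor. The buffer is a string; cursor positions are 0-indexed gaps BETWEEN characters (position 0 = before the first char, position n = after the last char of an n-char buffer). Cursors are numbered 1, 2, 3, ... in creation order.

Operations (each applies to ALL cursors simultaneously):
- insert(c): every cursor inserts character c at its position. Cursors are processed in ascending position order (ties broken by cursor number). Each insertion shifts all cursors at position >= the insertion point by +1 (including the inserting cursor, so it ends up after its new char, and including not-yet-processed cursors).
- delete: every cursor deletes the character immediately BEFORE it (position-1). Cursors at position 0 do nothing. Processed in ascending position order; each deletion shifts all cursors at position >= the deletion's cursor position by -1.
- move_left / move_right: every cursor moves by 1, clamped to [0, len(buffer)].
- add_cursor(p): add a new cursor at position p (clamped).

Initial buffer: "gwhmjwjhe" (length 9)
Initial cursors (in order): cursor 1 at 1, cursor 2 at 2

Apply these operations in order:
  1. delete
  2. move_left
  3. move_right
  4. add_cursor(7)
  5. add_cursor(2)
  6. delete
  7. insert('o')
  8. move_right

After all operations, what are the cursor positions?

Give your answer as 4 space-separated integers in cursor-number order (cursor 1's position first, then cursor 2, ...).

Answer: 4 4 8 4

Derivation:
After op 1 (delete): buffer="hmjwjhe" (len 7), cursors c1@0 c2@0, authorship .......
After op 2 (move_left): buffer="hmjwjhe" (len 7), cursors c1@0 c2@0, authorship .......
After op 3 (move_right): buffer="hmjwjhe" (len 7), cursors c1@1 c2@1, authorship .......
After op 4 (add_cursor(7)): buffer="hmjwjhe" (len 7), cursors c1@1 c2@1 c3@7, authorship .......
After op 5 (add_cursor(2)): buffer="hmjwjhe" (len 7), cursors c1@1 c2@1 c4@2 c3@7, authorship .......
After op 6 (delete): buffer="jwjh" (len 4), cursors c1@0 c2@0 c4@0 c3@4, authorship ....
After op 7 (insert('o')): buffer="ooojwjho" (len 8), cursors c1@3 c2@3 c4@3 c3@8, authorship 124....3
After op 8 (move_right): buffer="ooojwjho" (len 8), cursors c1@4 c2@4 c4@4 c3@8, authorship 124....3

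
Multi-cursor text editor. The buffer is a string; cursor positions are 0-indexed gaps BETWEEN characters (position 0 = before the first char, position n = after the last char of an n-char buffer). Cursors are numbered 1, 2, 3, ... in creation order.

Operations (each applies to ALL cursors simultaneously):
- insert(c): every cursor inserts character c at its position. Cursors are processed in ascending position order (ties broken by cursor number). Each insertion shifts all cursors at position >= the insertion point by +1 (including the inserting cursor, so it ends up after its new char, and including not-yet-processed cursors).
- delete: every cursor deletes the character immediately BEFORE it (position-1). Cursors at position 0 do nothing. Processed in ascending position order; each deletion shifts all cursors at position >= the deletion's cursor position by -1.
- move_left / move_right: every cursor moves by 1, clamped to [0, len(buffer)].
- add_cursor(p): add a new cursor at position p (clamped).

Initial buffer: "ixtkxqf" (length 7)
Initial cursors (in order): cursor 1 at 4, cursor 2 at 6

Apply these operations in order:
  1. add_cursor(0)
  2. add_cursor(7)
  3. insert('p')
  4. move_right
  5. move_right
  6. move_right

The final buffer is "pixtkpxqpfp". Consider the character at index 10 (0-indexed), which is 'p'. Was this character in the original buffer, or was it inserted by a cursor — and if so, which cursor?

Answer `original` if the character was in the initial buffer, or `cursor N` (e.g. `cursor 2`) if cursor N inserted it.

After op 1 (add_cursor(0)): buffer="ixtkxqf" (len 7), cursors c3@0 c1@4 c2@6, authorship .......
After op 2 (add_cursor(7)): buffer="ixtkxqf" (len 7), cursors c3@0 c1@4 c2@6 c4@7, authorship .......
After op 3 (insert('p')): buffer="pixtkpxqpfp" (len 11), cursors c3@1 c1@6 c2@9 c4@11, authorship 3....1..2.4
After op 4 (move_right): buffer="pixtkpxqpfp" (len 11), cursors c3@2 c1@7 c2@10 c4@11, authorship 3....1..2.4
After op 5 (move_right): buffer="pixtkpxqpfp" (len 11), cursors c3@3 c1@8 c2@11 c4@11, authorship 3....1..2.4
After op 6 (move_right): buffer="pixtkpxqpfp" (len 11), cursors c3@4 c1@9 c2@11 c4@11, authorship 3....1..2.4
Authorship (.=original, N=cursor N): 3 . . . . 1 . . 2 . 4
Index 10: author = 4

Answer: cursor 4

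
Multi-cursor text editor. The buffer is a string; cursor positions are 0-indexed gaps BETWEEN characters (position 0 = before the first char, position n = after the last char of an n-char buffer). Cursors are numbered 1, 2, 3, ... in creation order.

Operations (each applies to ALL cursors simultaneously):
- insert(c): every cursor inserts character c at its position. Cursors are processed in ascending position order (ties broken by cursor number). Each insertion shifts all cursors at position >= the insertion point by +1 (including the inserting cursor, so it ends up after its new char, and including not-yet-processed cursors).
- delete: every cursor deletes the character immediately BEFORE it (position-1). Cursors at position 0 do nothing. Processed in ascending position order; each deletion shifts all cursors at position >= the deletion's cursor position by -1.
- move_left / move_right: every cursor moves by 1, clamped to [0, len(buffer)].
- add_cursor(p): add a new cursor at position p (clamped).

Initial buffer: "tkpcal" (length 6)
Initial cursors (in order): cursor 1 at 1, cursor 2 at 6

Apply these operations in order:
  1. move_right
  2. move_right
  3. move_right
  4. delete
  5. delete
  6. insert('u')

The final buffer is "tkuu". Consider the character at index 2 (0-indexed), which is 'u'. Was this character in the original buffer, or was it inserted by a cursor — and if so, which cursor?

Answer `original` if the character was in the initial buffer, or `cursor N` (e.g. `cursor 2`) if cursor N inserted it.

After op 1 (move_right): buffer="tkpcal" (len 6), cursors c1@2 c2@6, authorship ......
After op 2 (move_right): buffer="tkpcal" (len 6), cursors c1@3 c2@6, authorship ......
After op 3 (move_right): buffer="tkpcal" (len 6), cursors c1@4 c2@6, authorship ......
After op 4 (delete): buffer="tkpa" (len 4), cursors c1@3 c2@4, authorship ....
After op 5 (delete): buffer="tk" (len 2), cursors c1@2 c2@2, authorship ..
After op 6 (insert('u')): buffer="tkuu" (len 4), cursors c1@4 c2@4, authorship ..12
Authorship (.=original, N=cursor N): . . 1 2
Index 2: author = 1

Answer: cursor 1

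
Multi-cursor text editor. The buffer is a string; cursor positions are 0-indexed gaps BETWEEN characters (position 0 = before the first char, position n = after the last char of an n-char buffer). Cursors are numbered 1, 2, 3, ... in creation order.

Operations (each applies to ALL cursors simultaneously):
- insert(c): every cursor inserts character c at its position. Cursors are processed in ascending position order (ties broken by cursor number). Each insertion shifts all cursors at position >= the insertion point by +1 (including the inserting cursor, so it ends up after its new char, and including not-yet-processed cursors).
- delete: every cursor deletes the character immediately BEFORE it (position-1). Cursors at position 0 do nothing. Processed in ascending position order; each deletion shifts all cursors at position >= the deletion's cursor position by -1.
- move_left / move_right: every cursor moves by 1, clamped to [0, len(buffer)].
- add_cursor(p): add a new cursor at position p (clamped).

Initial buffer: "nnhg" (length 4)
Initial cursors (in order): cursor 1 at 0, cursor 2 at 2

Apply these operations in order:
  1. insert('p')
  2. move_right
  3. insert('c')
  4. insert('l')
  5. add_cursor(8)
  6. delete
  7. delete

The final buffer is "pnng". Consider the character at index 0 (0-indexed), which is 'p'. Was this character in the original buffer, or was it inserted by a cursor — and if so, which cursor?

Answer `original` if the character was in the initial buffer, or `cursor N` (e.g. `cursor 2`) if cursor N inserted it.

Answer: cursor 1

Derivation:
After op 1 (insert('p')): buffer="pnnphg" (len 6), cursors c1@1 c2@4, authorship 1..2..
After op 2 (move_right): buffer="pnnphg" (len 6), cursors c1@2 c2@5, authorship 1..2..
After op 3 (insert('c')): buffer="pncnphcg" (len 8), cursors c1@3 c2@7, authorship 1.1.2.2.
After op 4 (insert('l')): buffer="pnclnphclg" (len 10), cursors c1@4 c2@9, authorship 1.11.2.22.
After op 5 (add_cursor(8)): buffer="pnclnphclg" (len 10), cursors c1@4 c3@8 c2@9, authorship 1.11.2.22.
After op 6 (delete): buffer="pncnphg" (len 7), cursors c1@3 c2@6 c3@6, authorship 1.1.2..
After op 7 (delete): buffer="pnng" (len 4), cursors c1@2 c2@3 c3@3, authorship 1...
Authorship (.=original, N=cursor N): 1 . . .
Index 0: author = 1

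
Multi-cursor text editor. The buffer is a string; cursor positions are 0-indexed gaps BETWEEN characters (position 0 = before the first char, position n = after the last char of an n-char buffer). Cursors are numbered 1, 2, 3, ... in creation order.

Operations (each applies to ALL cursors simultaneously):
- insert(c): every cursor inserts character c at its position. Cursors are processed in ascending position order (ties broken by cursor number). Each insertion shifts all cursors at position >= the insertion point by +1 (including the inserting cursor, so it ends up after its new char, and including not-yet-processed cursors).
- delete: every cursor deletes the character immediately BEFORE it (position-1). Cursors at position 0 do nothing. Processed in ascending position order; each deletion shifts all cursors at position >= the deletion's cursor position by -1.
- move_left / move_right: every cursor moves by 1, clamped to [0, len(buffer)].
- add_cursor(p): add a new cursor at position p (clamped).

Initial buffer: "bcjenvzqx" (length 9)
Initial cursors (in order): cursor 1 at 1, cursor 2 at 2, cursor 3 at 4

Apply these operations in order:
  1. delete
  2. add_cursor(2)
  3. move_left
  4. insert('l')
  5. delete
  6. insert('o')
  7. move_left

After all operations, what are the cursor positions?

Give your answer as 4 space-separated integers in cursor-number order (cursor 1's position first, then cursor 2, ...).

Answer: 2 2 2 4

Derivation:
After op 1 (delete): buffer="jnvzqx" (len 6), cursors c1@0 c2@0 c3@1, authorship ......
After op 2 (add_cursor(2)): buffer="jnvzqx" (len 6), cursors c1@0 c2@0 c3@1 c4@2, authorship ......
After op 3 (move_left): buffer="jnvzqx" (len 6), cursors c1@0 c2@0 c3@0 c4@1, authorship ......
After op 4 (insert('l')): buffer="llljlnvzqx" (len 10), cursors c1@3 c2@3 c3@3 c4@5, authorship 123.4.....
After op 5 (delete): buffer="jnvzqx" (len 6), cursors c1@0 c2@0 c3@0 c4@1, authorship ......
After op 6 (insert('o')): buffer="ooojonvzqx" (len 10), cursors c1@3 c2@3 c3@3 c4@5, authorship 123.4.....
After op 7 (move_left): buffer="ooojonvzqx" (len 10), cursors c1@2 c2@2 c3@2 c4@4, authorship 123.4.....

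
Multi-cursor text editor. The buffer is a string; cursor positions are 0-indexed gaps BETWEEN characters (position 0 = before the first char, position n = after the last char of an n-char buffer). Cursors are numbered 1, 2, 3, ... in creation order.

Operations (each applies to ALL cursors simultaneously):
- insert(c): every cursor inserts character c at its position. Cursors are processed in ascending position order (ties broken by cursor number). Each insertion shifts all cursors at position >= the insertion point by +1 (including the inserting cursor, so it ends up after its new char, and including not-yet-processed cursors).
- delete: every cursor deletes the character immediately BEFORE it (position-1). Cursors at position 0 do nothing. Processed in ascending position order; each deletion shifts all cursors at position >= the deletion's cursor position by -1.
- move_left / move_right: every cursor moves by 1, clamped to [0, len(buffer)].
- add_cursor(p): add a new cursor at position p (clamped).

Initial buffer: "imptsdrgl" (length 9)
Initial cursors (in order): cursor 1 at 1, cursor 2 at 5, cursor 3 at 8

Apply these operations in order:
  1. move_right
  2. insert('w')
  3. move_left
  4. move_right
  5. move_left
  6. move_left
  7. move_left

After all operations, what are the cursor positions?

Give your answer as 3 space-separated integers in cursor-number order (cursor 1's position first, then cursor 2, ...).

After op 1 (move_right): buffer="imptsdrgl" (len 9), cursors c1@2 c2@6 c3@9, authorship .........
After op 2 (insert('w')): buffer="imwptsdwrglw" (len 12), cursors c1@3 c2@8 c3@12, authorship ..1....2...3
After op 3 (move_left): buffer="imwptsdwrglw" (len 12), cursors c1@2 c2@7 c3@11, authorship ..1....2...3
After op 4 (move_right): buffer="imwptsdwrglw" (len 12), cursors c1@3 c2@8 c3@12, authorship ..1....2...3
After op 5 (move_left): buffer="imwptsdwrglw" (len 12), cursors c1@2 c2@7 c3@11, authorship ..1....2...3
After op 6 (move_left): buffer="imwptsdwrglw" (len 12), cursors c1@1 c2@6 c3@10, authorship ..1....2...3
After op 7 (move_left): buffer="imwptsdwrglw" (len 12), cursors c1@0 c2@5 c3@9, authorship ..1....2...3

Answer: 0 5 9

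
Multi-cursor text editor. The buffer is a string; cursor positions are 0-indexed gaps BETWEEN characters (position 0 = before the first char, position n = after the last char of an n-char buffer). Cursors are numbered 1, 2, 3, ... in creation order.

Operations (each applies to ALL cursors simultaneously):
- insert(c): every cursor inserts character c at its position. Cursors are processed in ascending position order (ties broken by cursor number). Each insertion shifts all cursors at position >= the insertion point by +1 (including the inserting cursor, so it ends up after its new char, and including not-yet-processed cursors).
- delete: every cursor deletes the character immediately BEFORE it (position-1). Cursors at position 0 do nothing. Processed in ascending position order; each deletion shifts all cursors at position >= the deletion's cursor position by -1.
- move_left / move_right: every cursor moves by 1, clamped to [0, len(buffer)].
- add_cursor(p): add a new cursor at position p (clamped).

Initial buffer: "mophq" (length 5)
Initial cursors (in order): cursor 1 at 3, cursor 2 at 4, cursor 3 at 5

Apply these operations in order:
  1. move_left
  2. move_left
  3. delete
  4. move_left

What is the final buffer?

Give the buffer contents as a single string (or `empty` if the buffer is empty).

After op 1 (move_left): buffer="mophq" (len 5), cursors c1@2 c2@3 c3@4, authorship .....
After op 2 (move_left): buffer="mophq" (len 5), cursors c1@1 c2@2 c3@3, authorship .....
After op 3 (delete): buffer="hq" (len 2), cursors c1@0 c2@0 c3@0, authorship ..
After op 4 (move_left): buffer="hq" (len 2), cursors c1@0 c2@0 c3@0, authorship ..

Answer: hq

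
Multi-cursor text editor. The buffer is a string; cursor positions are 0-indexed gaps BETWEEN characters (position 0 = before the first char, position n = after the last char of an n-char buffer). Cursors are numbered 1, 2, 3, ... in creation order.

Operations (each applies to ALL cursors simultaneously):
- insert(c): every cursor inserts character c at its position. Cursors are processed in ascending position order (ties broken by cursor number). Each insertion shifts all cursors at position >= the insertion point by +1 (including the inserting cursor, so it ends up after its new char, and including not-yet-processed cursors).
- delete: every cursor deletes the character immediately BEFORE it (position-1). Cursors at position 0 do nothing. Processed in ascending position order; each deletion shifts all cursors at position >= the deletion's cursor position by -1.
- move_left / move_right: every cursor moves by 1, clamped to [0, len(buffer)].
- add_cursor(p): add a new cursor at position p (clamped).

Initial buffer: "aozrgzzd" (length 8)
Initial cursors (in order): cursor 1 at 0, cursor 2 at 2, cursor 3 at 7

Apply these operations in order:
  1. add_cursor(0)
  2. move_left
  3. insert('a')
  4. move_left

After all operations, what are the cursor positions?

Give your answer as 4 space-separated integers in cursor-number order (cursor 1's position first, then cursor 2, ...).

After op 1 (add_cursor(0)): buffer="aozrgzzd" (len 8), cursors c1@0 c4@0 c2@2 c3@7, authorship ........
After op 2 (move_left): buffer="aozrgzzd" (len 8), cursors c1@0 c4@0 c2@1 c3@6, authorship ........
After op 3 (insert('a')): buffer="aaaaozrgzazd" (len 12), cursors c1@2 c4@2 c2@4 c3@10, authorship 14.2.....3..
After op 4 (move_left): buffer="aaaaozrgzazd" (len 12), cursors c1@1 c4@1 c2@3 c3@9, authorship 14.2.....3..

Answer: 1 3 9 1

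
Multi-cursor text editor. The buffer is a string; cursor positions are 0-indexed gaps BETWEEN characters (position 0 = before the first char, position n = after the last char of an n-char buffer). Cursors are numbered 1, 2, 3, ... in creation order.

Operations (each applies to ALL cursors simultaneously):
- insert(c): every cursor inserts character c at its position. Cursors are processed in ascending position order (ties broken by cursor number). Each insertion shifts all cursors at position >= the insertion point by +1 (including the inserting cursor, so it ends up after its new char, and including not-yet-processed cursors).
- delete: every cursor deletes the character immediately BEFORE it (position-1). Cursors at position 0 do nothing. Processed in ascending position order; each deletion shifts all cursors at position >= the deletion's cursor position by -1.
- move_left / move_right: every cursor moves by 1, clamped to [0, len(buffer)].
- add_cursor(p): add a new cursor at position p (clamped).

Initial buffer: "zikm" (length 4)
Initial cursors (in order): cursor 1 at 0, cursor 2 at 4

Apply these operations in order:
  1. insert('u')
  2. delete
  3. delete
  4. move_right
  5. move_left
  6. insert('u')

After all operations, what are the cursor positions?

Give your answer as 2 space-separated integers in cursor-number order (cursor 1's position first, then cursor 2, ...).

After op 1 (insert('u')): buffer="uzikmu" (len 6), cursors c1@1 c2@6, authorship 1....2
After op 2 (delete): buffer="zikm" (len 4), cursors c1@0 c2@4, authorship ....
After op 3 (delete): buffer="zik" (len 3), cursors c1@0 c2@3, authorship ...
After op 4 (move_right): buffer="zik" (len 3), cursors c1@1 c2@3, authorship ...
After op 5 (move_left): buffer="zik" (len 3), cursors c1@0 c2@2, authorship ...
After op 6 (insert('u')): buffer="uziuk" (len 5), cursors c1@1 c2@4, authorship 1..2.

Answer: 1 4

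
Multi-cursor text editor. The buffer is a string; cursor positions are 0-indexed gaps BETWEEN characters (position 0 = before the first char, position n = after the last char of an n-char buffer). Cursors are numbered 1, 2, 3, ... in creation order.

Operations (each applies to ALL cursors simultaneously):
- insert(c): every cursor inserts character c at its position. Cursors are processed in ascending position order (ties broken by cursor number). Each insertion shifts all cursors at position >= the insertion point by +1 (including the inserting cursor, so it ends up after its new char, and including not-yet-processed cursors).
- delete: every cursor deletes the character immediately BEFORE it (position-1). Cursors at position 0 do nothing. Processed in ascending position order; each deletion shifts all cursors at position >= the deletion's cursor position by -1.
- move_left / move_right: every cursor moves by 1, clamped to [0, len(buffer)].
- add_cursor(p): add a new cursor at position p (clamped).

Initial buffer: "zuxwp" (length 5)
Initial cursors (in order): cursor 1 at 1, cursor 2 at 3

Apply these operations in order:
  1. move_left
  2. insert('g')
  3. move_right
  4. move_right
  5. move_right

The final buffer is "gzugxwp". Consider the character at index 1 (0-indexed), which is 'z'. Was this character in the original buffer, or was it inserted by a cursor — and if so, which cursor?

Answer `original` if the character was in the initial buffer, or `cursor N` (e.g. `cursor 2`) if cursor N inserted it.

Answer: original

Derivation:
After op 1 (move_left): buffer="zuxwp" (len 5), cursors c1@0 c2@2, authorship .....
After op 2 (insert('g')): buffer="gzugxwp" (len 7), cursors c1@1 c2@4, authorship 1..2...
After op 3 (move_right): buffer="gzugxwp" (len 7), cursors c1@2 c2@5, authorship 1..2...
After op 4 (move_right): buffer="gzugxwp" (len 7), cursors c1@3 c2@6, authorship 1..2...
After op 5 (move_right): buffer="gzugxwp" (len 7), cursors c1@4 c2@7, authorship 1..2...
Authorship (.=original, N=cursor N): 1 . . 2 . . .
Index 1: author = original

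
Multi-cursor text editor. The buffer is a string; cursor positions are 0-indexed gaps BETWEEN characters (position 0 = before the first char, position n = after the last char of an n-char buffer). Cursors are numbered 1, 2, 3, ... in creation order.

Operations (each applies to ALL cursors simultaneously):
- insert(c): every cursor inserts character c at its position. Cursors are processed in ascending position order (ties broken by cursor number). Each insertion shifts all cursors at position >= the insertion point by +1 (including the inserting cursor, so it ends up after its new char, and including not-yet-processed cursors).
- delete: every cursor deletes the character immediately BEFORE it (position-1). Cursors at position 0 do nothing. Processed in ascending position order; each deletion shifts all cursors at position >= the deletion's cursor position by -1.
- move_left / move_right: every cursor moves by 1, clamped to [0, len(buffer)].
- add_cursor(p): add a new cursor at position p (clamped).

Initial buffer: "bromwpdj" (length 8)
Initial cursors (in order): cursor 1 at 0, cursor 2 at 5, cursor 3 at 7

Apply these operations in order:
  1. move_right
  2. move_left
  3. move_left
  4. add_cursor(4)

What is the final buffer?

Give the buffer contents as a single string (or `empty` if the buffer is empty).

Answer: bromwpdj

Derivation:
After op 1 (move_right): buffer="bromwpdj" (len 8), cursors c1@1 c2@6 c3@8, authorship ........
After op 2 (move_left): buffer="bromwpdj" (len 8), cursors c1@0 c2@5 c3@7, authorship ........
After op 3 (move_left): buffer="bromwpdj" (len 8), cursors c1@0 c2@4 c3@6, authorship ........
After op 4 (add_cursor(4)): buffer="bromwpdj" (len 8), cursors c1@0 c2@4 c4@4 c3@6, authorship ........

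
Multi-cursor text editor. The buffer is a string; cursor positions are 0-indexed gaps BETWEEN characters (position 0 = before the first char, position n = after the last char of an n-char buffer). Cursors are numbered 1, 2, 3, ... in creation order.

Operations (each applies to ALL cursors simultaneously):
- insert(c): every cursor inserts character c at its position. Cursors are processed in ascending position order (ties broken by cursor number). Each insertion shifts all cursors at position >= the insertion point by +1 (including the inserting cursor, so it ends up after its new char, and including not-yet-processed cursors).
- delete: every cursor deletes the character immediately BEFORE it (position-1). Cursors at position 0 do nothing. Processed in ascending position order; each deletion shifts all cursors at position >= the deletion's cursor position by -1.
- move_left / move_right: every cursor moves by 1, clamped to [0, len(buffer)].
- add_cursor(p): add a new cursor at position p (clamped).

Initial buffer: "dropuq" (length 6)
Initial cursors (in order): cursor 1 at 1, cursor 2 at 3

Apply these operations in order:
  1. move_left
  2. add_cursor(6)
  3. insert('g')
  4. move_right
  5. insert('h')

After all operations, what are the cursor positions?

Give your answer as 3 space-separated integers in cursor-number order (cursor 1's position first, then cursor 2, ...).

Answer: 3 7 12

Derivation:
After op 1 (move_left): buffer="dropuq" (len 6), cursors c1@0 c2@2, authorship ......
After op 2 (add_cursor(6)): buffer="dropuq" (len 6), cursors c1@0 c2@2 c3@6, authorship ......
After op 3 (insert('g')): buffer="gdrgopuqg" (len 9), cursors c1@1 c2@4 c3@9, authorship 1..2....3
After op 4 (move_right): buffer="gdrgopuqg" (len 9), cursors c1@2 c2@5 c3@9, authorship 1..2....3
After op 5 (insert('h')): buffer="gdhrgohpuqgh" (len 12), cursors c1@3 c2@7 c3@12, authorship 1.1.2.2...33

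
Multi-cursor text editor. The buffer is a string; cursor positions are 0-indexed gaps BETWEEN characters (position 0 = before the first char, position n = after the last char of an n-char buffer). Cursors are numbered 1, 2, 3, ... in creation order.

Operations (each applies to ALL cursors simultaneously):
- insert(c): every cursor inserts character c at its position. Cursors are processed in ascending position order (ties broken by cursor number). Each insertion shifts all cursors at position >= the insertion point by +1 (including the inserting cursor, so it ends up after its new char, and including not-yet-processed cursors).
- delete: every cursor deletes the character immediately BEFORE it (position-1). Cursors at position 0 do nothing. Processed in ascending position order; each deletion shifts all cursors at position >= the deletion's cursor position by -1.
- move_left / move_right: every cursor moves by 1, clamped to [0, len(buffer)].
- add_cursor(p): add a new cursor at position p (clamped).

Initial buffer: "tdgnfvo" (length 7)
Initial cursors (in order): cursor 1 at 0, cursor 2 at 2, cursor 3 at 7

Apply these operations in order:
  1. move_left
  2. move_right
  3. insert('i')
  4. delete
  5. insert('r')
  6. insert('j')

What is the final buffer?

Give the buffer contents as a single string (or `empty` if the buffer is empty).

Answer: trjdrjgnfvorj

Derivation:
After op 1 (move_left): buffer="tdgnfvo" (len 7), cursors c1@0 c2@1 c3@6, authorship .......
After op 2 (move_right): buffer="tdgnfvo" (len 7), cursors c1@1 c2@2 c3@7, authorship .......
After op 3 (insert('i')): buffer="tidignfvoi" (len 10), cursors c1@2 c2@4 c3@10, authorship .1.2.....3
After op 4 (delete): buffer="tdgnfvo" (len 7), cursors c1@1 c2@2 c3@7, authorship .......
After op 5 (insert('r')): buffer="trdrgnfvor" (len 10), cursors c1@2 c2@4 c3@10, authorship .1.2.....3
After op 6 (insert('j')): buffer="trjdrjgnfvorj" (len 13), cursors c1@3 c2@6 c3@13, authorship .11.22.....33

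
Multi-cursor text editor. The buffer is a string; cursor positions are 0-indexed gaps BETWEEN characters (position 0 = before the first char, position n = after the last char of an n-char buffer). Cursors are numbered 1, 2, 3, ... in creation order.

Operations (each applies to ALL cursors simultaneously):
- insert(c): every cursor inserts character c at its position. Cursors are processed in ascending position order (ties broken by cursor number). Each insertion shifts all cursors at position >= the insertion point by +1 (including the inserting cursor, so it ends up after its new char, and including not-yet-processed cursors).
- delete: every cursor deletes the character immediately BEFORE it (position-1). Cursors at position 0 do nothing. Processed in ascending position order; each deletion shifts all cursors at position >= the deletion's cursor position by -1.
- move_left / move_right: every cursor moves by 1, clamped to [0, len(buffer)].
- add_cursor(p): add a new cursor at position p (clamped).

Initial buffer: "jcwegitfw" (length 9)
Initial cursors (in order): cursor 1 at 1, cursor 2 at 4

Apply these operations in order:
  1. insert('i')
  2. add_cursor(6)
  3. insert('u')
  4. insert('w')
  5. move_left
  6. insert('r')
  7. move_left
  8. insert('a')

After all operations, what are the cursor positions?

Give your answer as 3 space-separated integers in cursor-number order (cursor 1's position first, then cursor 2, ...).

After op 1 (insert('i')): buffer="jicweigitfw" (len 11), cursors c1@2 c2@6, authorship .1...2.....
After op 2 (add_cursor(6)): buffer="jicweigitfw" (len 11), cursors c1@2 c2@6 c3@6, authorship .1...2.....
After op 3 (insert('u')): buffer="jiucweiuugitfw" (len 14), cursors c1@3 c2@9 c3@9, authorship .11...223.....
After op 4 (insert('w')): buffer="jiuwcweiuuwwgitfw" (len 17), cursors c1@4 c2@12 c3@12, authorship .111...22323.....
After op 5 (move_left): buffer="jiuwcweiuuwwgitfw" (len 17), cursors c1@3 c2@11 c3@11, authorship .111...22323.....
After op 6 (insert('r')): buffer="jiurwcweiuuwrrwgitfw" (len 20), cursors c1@4 c2@14 c3@14, authorship .1111...2232233.....
After op 7 (move_left): buffer="jiurwcweiuuwrrwgitfw" (len 20), cursors c1@3 c2@13 c3@13, authorship .1111...2232233.....
After op 8 (insert('a')): buffer="jiuarwcweiuuwraarwgitfw" (len 23), cursors c1@4 c2@16 c3@16, authorship .11111...223222333.....

Answer: 4 16 16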